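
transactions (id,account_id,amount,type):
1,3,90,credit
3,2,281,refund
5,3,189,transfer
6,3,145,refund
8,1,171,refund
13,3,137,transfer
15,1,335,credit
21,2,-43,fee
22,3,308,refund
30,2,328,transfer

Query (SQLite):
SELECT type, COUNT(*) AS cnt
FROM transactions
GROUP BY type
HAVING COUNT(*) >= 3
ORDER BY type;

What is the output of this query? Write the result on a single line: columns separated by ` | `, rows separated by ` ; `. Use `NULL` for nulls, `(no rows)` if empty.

Partition transactions by type; compute COUNT(*) within each group.
HAVING: keep groups with count ≥ 3.
  credit: ids {1, 15} → COUNT(*)=2
  fee: ids {21} → COUNT(*)=1
  refund: ids {3, 6, 8, 22} → COUNT(*)=4
  transfer: ids {5, 13, 30} → COUNT(*)=3

refund | 4 ; transfer | 3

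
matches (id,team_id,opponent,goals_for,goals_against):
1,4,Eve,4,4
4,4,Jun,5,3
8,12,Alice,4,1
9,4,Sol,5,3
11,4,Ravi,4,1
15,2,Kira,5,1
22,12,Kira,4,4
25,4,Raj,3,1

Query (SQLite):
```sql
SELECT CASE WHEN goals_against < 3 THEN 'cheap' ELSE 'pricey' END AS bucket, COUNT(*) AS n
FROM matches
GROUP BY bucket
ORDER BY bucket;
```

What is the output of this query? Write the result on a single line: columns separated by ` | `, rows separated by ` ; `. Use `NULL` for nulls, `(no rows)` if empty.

Bucket rows by goals_against < 3 → 'cheap' else 'pricey'; count each bucket.

cheap | 4 ; pricey | 4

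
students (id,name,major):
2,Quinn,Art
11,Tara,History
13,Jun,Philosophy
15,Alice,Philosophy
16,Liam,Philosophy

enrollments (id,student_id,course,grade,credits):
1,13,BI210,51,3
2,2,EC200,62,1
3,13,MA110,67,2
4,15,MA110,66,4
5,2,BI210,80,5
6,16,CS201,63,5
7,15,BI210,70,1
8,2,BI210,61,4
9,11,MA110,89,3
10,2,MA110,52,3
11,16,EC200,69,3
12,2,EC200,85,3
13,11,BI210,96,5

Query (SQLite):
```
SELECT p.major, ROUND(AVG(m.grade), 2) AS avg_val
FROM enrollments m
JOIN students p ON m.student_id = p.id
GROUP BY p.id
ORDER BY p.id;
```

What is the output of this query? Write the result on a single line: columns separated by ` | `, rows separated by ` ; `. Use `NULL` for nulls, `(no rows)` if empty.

Art | 68 ; History | 92.5 ; Philosophy | 59 ; Philosophy | 68 ; Philosophy | 66

Join each enrollments row to its students via student_id.
Group joined rows by students.id; compute ROUND(AVG(m.grade), 2) per group.
  2: ids {2, 5, 8, 10, 12} → ROUND(AVG(m.grade), 2)=68
  11: ids {9, 13} → ROUND(AVG(m.grade), 2)=92.5
  13: ids {1, 3} → ROUND(AVG(m.grade), 2)=59
  15: ids {4, 7} → ROUND(AVG(m.grade), 2)=68
  16: ids {6, 11} → ROUND(AVG(m.grade), 2)=66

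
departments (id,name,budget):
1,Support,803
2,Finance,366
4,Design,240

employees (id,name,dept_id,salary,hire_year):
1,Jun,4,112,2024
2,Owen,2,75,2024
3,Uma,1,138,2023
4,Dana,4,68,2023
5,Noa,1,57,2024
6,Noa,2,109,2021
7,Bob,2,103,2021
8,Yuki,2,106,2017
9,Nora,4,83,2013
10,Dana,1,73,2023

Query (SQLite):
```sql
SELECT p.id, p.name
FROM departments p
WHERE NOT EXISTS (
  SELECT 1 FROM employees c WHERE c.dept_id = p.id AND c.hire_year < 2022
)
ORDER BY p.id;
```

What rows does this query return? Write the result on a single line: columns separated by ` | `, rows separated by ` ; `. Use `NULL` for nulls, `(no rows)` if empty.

1 | Support

For each departments row, check whether any employees with matching dept_id has hire_year < 2022.
Keep rows where that is false.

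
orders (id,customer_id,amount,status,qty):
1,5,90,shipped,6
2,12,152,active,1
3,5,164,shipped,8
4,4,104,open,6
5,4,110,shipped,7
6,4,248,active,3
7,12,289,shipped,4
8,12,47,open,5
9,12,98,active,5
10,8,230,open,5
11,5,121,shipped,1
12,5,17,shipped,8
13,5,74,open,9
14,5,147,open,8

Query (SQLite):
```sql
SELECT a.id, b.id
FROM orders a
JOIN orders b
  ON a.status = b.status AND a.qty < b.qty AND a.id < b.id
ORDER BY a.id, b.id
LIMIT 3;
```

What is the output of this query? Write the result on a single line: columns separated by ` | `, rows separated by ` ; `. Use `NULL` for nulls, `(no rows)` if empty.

Pairs (a,b) with same status, a.qty < b.qty, a.id < b.id.
status groups: active:{2,6,9} open:{4,8,10,13,14} shipped:{1,3,5,7,11,12}
Ordered by (a.id, b.id); first 3.

1 | 3 ; 1 | 5 ; 1 | 12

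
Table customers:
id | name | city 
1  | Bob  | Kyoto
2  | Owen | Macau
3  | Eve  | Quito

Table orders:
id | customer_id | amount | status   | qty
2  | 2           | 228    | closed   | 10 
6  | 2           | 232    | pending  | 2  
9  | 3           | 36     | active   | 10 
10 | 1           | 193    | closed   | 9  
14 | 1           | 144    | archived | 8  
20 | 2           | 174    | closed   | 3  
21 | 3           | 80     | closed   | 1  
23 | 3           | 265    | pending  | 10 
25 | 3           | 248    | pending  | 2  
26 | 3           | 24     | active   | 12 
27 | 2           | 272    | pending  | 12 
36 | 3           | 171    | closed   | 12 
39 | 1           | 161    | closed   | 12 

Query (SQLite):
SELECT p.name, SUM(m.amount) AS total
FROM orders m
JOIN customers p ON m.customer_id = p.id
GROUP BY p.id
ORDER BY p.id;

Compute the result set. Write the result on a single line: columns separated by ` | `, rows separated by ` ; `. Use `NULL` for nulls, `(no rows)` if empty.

Bob | 498 ; Owen | 906 ; Eve | 824

Join each orders row to its customers via customer_id.
Group joined rows by customers.id; compute SUM(m.amount) per group.
  1: ids {10, 14, 39} → SUM(m.amount)=498
  2: ids {2, 6, 20, 27} → SUM(m.amount)=906
  3: ids {9, 21, 23, 25, 26, 36} → SUM(m.amount)=824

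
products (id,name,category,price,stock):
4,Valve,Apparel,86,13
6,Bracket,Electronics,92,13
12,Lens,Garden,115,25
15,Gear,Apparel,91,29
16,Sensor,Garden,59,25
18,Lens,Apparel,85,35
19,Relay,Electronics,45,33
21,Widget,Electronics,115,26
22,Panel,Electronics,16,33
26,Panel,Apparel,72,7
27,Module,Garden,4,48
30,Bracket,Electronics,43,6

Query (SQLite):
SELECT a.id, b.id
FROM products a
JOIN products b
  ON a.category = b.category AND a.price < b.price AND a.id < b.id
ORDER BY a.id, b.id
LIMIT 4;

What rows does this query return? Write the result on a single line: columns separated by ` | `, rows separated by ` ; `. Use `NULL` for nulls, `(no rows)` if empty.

Pairs (a,b) with same category, a.price < b.price, a.id < b.id.
category groups: Apparel:{4,15,18,26} Electronics:{6,19,21,22,30} Garden:{12,16,27}
Ordered by (a.id, b.id); first 4.

4 | 15 ; 6 | 21 ; 19 | 21 ; 22 | 30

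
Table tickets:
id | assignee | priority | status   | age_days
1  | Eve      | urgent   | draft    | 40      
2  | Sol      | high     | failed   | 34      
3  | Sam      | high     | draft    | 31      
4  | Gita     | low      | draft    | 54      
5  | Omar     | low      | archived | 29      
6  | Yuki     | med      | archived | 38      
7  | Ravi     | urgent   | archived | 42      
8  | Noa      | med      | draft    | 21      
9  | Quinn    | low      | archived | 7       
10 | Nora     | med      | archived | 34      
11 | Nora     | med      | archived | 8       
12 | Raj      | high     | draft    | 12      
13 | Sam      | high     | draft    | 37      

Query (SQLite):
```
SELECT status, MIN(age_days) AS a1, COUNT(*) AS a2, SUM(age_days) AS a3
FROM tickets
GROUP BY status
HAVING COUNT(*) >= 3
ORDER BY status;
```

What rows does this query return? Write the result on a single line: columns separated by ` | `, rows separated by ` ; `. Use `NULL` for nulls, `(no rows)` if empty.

Group tickets by status.
Per group compute: MIN(age_days), COUNT(*), SUM(age_days).
HAVING: drop groups with fewer than 3 rows.
  archived: ids {5, 6, 7, 9, 10, 11} → MIN(age_days)=7, COUNT(*)=6, SUM(age_days)=158
  draft: ids {1, 3, 4, 8, 12, 13} → MIN(age_days)=12, COUNT(*)=6, SUM(age_days)=195
  failed: ids {2} → MIN(age_days)=34, COUNT(*)=1, SUM(age_days)=34

archived | 7 | 6 | 158 ; draft | 12 | 6 | 195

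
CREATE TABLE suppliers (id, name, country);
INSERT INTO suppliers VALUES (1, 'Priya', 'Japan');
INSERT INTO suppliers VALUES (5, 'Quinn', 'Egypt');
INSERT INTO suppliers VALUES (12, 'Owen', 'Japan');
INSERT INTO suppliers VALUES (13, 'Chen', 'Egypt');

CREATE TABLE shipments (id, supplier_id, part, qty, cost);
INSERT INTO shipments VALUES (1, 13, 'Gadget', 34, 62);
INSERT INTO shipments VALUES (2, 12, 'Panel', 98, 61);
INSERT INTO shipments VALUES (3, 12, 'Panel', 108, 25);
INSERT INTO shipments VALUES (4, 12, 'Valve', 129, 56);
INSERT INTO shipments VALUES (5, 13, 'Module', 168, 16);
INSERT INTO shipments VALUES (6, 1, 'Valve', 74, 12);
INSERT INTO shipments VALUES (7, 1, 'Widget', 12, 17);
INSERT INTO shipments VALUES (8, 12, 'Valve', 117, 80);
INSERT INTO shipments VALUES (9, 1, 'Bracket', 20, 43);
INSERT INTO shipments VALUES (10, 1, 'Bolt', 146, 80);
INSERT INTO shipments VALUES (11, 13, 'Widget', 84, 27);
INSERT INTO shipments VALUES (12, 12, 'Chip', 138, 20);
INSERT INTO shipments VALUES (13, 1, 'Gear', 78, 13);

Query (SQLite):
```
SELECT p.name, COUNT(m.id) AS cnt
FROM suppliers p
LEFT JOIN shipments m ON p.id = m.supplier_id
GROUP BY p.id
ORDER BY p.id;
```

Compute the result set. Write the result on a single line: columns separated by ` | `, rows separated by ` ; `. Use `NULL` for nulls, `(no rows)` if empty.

Priya | 5 ; Quinn | 0 ; Owen | 5 ; Chen | 3

LEFT JOIN keeps every suppliers row; unmatched ones get NULL for shipments columns.
Group by suppliers.id and compute COUNT(m.id). COUNT(col) of an all-NULL group is 0.
  1: ids {6, 7, 9, 10, 13} → COUNT(m.id)=5
  5: ids {—} → COUNT(m.id)=0
  12: ids {2, 3, 4, 8, 12} → COUNT(m.id)=5
  13: ids {1, 5, 11} → COUNT(m.id)=3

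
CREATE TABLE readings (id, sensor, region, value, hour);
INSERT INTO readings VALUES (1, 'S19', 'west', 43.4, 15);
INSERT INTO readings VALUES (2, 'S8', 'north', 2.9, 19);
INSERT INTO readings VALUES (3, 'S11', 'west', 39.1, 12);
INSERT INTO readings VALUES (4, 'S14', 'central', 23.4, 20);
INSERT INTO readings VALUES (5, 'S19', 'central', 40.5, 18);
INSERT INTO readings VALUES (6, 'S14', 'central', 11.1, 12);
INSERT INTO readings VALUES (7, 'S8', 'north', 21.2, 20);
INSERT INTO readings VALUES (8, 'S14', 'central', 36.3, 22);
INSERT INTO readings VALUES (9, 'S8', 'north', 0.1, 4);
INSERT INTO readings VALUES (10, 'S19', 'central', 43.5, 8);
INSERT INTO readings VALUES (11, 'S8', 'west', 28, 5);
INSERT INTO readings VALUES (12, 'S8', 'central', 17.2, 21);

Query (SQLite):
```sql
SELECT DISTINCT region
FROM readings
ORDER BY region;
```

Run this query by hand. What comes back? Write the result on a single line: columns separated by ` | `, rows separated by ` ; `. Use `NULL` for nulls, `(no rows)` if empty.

Collect distinct region values from readings.

central ; north ; west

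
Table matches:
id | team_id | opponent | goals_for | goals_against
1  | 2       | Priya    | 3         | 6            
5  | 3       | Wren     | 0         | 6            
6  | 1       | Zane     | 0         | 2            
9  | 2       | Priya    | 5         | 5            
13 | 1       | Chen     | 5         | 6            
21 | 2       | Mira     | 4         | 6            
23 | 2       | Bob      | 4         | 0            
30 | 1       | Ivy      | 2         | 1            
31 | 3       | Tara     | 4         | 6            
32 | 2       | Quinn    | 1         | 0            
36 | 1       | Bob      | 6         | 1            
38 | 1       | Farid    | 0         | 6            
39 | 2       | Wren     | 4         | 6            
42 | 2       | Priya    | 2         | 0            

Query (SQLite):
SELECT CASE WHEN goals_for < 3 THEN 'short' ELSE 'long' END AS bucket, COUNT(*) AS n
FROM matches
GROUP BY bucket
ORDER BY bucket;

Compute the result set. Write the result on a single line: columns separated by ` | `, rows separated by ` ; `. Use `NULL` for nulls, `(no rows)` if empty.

long | 8 ; short | 6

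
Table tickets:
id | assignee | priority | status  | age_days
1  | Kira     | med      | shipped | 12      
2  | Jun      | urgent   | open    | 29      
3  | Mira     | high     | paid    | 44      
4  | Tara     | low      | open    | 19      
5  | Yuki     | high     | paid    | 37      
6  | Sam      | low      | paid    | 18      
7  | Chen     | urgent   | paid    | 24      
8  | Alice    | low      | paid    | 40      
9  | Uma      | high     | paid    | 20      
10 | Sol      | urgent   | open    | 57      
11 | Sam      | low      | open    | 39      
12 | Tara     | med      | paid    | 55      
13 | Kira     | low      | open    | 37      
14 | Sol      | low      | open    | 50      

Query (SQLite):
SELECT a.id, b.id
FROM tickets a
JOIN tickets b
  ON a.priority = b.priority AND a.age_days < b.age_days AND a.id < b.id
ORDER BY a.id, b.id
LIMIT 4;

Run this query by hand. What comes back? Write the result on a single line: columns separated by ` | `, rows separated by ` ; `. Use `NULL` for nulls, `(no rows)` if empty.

Pairs (a,b) with same priority, a.age_days < b.age_days, a.id < b.id.
priority groups: high:{3,5,9} low:{4,6,8,11,13,14} med:{1,12} urgent:{2,7,10}
Ordered by (a.id, b.id); first 4.

1 | 12 ; 2 | 10 ; 4 | 8 ; 4 | 11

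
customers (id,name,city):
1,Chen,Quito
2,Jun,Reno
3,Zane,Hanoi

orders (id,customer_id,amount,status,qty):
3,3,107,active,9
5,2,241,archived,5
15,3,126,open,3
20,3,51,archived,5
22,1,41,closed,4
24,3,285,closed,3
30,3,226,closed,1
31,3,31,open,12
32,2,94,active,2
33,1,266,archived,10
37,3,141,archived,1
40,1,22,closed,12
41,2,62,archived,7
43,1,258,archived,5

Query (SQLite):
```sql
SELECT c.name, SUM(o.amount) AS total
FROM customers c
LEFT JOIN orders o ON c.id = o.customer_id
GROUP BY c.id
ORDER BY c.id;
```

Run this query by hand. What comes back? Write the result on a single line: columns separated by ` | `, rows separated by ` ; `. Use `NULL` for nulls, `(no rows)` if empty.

Chen | 587 ; Jun | 397 ; Zane | 967

LEFT JOIN keeps every customers row; unmatched ones get NULL for orders columns.
Group by customers.id and compute SUM(o.amount). SUM over an all-NULL group is NULL.
  1: ids {22, 33, 40, 43} → SUM(o.amount)=587
  2: ids {5, 32, 41} → SUM(o.amount)=397
  3: ids {3, 15, 20, 24, 30, 31, 37} → SUM(o.amount)=967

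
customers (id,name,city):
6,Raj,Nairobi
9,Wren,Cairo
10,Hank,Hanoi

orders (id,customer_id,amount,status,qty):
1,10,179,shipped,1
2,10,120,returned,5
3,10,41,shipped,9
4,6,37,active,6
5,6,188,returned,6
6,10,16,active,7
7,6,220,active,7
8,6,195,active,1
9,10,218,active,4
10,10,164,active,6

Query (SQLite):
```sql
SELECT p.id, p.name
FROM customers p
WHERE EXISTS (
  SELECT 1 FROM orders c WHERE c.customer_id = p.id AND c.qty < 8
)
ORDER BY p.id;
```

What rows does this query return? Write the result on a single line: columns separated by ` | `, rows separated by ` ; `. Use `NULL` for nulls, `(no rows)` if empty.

For each customers row, check whether any orders with matching customer_id has qty < 8.
Keep rows where that is true.

6 | Raj ; 10 | Hank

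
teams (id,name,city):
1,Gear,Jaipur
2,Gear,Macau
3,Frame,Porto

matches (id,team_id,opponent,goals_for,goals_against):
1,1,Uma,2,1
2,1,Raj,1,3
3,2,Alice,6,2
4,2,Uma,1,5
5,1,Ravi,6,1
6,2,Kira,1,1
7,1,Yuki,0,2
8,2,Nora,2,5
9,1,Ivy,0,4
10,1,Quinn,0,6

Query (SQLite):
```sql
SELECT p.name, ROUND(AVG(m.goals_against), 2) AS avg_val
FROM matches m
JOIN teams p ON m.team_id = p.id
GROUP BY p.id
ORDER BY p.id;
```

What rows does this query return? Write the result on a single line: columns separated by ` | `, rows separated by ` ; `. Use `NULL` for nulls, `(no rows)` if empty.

Join each matches row to its teams via team_id.
Group joined rows by teams.id; compute ROUND(AVG(m.goals_against), 2) per group.
  1: ids {1, 2, 5, 7, 9, 10} → ROUND(AVG(m.goals_against), 2)=2.83
  2: ids {3, 4, 6, 8} → ROUND(AVG(m.goals_against), 2)=3.25

Gear | 2.83 ; Gear | 3.25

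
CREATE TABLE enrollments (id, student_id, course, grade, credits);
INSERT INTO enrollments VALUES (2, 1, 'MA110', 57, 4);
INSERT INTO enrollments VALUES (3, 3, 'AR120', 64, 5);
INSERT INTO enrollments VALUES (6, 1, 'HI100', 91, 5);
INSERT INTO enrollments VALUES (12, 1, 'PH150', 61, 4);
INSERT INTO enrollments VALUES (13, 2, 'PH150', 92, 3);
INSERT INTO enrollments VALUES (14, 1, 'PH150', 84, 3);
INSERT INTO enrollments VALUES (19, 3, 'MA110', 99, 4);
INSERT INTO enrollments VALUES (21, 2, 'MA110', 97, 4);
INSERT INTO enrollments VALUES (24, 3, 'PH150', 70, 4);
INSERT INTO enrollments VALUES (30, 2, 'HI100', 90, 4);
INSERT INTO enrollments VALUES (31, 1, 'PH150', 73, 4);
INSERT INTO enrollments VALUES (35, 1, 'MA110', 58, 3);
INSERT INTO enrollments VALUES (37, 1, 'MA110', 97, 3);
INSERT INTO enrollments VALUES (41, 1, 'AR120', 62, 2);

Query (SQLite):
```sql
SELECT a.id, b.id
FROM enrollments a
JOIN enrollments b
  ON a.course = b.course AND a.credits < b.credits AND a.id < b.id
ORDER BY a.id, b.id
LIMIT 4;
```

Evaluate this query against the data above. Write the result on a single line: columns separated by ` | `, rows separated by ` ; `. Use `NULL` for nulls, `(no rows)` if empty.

Pairs (a,b) with same course, a.credits < b.credits, a.id < b.id.
course groups: AR120:{3,41} HI100:{6,30} MA110:{2,19,21,35,37} PH150:{12,13,14,24,31}
Ordered by (a.id, b.id); first 4.

13 | 24 ; 13 | 31 ; 14 | 24 ; 14 | 31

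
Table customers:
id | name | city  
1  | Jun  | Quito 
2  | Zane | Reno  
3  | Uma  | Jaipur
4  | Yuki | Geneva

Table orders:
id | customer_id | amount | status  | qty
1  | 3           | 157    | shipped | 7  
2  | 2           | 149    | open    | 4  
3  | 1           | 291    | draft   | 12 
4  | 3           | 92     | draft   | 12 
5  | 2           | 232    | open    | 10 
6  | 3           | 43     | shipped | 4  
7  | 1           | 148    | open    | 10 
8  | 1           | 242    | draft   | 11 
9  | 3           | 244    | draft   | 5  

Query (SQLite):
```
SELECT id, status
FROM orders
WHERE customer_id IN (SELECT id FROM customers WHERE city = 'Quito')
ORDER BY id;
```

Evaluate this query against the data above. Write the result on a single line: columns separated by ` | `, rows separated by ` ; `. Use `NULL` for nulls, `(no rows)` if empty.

Inner query: customers.id where city = 'Quito'.
Outer: keep orders rows whose customer_id is in that set.
Inner query → {1}

3 | draft ; 7 | open ; 8 | draft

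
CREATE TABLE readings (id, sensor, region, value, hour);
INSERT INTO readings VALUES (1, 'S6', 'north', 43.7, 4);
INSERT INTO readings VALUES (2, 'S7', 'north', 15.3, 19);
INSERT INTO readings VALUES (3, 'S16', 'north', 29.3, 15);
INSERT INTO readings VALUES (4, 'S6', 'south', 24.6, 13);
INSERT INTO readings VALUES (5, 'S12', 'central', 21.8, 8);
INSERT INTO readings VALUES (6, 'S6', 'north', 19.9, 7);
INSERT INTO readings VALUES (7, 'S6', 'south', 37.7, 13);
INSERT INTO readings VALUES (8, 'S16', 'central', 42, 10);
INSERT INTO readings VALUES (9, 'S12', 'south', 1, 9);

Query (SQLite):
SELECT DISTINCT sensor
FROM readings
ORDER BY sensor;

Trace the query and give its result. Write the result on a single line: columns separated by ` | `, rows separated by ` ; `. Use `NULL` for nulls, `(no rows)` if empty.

Collect distinct sensor values from readings.

S12 ; S16 ; S6 ; S7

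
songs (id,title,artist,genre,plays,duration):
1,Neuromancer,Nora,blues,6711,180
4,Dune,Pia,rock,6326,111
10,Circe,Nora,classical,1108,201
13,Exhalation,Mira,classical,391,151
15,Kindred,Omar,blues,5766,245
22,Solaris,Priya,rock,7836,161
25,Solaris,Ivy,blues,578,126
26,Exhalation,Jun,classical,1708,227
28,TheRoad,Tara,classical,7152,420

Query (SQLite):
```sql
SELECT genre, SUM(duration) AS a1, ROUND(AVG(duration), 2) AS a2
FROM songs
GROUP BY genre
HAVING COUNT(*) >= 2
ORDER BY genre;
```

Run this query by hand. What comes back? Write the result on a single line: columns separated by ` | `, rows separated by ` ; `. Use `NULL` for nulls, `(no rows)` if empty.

Group songs by genre.
Per group compute: SUM(duration), ROUND(AVG(duration), 2).
HAVING: drop groups with fewer than 2 rows.
  blues: ids {1, 15, 25} → SUM(duration)=551, ROUND(AVG(duration), 2)=183.67
  classical: ids {10, 13, 26, 28} → SUM(duration)=999, ROUND(AVG(duration), 2)=249.75
  rock: ids {4, 22} → SUM(duration)=272, ROUND(AVG(duration), 2)=136

blues | 551 | 183.67 ; classical | 999 | 249.75 ; rock | 272 | 136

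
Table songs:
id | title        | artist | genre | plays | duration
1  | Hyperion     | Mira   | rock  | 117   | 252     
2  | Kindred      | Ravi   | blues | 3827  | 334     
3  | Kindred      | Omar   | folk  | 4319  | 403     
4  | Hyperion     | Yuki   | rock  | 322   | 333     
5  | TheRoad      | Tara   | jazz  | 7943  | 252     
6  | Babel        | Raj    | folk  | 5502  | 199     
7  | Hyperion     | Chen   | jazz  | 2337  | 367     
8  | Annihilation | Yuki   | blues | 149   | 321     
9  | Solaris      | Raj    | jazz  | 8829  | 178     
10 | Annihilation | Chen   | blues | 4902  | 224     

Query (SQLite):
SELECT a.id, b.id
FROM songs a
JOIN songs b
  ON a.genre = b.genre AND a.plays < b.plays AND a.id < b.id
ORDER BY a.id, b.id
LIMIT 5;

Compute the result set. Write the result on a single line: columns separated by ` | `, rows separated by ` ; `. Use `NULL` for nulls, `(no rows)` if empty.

1 | 4 ; 2 | 10 ; 3 | 6 ; 5 | 9 ; 7 | 9

Pairs (a,b) with same genre, a.plays < b.plays, a.id < b.id.
genre groups: blues:{2,8,10} folk:{3,6} jazz:{5,7,9} rock:{1,4}
Ordered by (a.id, b.id); first 5.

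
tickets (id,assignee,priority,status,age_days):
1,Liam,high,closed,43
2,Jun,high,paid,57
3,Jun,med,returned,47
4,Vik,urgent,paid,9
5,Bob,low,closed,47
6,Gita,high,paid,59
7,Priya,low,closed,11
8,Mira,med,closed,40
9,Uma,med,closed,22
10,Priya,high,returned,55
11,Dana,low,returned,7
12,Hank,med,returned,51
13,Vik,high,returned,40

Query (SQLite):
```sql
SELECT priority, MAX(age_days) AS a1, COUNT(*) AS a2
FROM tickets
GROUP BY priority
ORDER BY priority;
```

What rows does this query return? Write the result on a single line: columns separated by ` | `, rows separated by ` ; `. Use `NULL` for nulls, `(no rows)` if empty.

Group tickets by priority.
Per group compute: MAX(age_days), COUNT(*).
  high: ids {1, 2, 6, 10, 13} → MAX(age_days)=59, COUNT(*)=5
  low: ids {5, 7, 11} → MAX(age_days)=47, COUNT(*)=3
  med: ids {3, 8, 9, 12} → MAX(age_days)=51, COUNT(*)=4
  urgent: ids {4} → MAX(age_days)=9, COUNT(*)=1

high | 59 | 5 ; low | 47 | 3 ; med | 51 | 4 ; urgent | 9 | 1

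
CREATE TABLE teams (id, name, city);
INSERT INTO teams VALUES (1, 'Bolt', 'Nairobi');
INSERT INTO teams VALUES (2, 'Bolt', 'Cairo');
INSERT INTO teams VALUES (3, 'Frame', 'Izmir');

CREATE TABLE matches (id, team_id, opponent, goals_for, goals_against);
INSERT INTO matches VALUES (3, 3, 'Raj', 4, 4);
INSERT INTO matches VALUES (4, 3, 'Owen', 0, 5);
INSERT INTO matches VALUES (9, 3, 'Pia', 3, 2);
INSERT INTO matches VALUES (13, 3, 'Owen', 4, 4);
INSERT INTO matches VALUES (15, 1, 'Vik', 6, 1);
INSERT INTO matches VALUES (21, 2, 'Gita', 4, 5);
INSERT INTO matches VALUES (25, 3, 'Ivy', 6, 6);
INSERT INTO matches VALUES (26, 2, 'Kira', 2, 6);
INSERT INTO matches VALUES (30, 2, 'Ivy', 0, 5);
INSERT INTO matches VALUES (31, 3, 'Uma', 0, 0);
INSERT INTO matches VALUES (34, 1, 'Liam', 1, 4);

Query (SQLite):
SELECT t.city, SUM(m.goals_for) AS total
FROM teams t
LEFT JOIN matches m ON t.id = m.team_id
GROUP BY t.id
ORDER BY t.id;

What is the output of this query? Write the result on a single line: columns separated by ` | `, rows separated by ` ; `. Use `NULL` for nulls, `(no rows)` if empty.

Nairobi | 7 ; Cairo | 6 ; Izmir | 17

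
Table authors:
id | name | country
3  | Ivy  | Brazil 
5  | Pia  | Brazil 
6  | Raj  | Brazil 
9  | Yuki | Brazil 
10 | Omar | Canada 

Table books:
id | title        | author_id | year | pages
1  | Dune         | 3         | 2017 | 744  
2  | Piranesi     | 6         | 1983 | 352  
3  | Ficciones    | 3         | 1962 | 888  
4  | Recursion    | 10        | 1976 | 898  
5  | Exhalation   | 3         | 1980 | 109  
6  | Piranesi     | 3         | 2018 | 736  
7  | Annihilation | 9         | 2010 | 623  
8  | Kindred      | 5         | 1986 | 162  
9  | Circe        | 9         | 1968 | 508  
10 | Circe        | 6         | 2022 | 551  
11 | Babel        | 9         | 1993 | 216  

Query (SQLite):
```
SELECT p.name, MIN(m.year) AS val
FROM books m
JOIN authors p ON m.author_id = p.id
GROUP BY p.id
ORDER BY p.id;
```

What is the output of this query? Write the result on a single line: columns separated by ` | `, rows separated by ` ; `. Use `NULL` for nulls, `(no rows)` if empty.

Ivy | 1962 ; Pia | 1986 ; Raj | 1983 ; Yuki | 1968 ; Omar | 1976

Join each books row to its authors via author_id.
Group joined rows by authors.id; compute MIN(m.year) per group.
  3: ids {1, 3, 5, 6} → MIN(m.year)=1962
  5: ids {8} → MIN(m.year)=1986
  6: ids {2, 10} → MIN(m.year)=1983
  9: ids {7, 9, 11} → MIN(m.year)=1968
  10: ids {4} → MIN(m.year)=1976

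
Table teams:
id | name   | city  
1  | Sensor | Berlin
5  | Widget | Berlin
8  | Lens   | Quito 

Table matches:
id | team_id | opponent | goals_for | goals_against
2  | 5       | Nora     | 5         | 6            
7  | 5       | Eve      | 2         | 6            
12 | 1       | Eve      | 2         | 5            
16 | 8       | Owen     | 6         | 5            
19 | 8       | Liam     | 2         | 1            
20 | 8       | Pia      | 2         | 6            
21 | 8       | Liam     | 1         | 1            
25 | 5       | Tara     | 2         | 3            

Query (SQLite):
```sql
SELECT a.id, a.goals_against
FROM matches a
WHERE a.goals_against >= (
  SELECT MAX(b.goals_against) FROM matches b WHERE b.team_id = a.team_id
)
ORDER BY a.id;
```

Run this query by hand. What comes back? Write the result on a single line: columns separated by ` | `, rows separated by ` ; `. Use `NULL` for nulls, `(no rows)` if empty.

2 | 6 ; 7 | 6 ; 12 | 5 ; 20 | 6

For each matches row a, compute MAX(goals_against) over rows sharing a.team_id.
Keep row a if a.goals_against >= that per-group MAX.
  team_id=1: MAX(goals_against) = 5
  team_id=5: MAX(goals_against) = 6
  team_id=8: MAX(goals_against) = 6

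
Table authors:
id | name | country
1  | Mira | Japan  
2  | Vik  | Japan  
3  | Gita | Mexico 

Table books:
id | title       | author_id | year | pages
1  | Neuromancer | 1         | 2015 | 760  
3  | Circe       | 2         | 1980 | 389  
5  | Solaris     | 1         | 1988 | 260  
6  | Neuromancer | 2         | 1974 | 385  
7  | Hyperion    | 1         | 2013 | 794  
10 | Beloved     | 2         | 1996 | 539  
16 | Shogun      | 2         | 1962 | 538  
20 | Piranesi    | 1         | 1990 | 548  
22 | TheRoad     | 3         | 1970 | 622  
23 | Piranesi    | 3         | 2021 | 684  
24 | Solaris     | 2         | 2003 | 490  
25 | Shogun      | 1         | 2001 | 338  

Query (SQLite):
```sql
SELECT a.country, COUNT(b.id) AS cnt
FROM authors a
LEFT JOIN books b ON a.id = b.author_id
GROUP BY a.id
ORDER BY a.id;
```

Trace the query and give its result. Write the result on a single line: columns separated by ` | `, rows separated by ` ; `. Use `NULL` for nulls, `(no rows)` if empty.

Japan | 5 ; Japan | 5 ; Mexico | 2

LEFT JOIN keeps every authors row; unmatched ones get NULL for books columns.
Group by authors.id and compute COUNT(b.id). COUNT(col) of an all-NULL group is 0.
  1: ids {1, 5, 7, 20, 25} → COUNT(b.id)=5
  2: ids {3, 6, 10, 16, 24} → COUNT(b.id)=5
  3: ids {22, 23} → COUNT(b.id)=2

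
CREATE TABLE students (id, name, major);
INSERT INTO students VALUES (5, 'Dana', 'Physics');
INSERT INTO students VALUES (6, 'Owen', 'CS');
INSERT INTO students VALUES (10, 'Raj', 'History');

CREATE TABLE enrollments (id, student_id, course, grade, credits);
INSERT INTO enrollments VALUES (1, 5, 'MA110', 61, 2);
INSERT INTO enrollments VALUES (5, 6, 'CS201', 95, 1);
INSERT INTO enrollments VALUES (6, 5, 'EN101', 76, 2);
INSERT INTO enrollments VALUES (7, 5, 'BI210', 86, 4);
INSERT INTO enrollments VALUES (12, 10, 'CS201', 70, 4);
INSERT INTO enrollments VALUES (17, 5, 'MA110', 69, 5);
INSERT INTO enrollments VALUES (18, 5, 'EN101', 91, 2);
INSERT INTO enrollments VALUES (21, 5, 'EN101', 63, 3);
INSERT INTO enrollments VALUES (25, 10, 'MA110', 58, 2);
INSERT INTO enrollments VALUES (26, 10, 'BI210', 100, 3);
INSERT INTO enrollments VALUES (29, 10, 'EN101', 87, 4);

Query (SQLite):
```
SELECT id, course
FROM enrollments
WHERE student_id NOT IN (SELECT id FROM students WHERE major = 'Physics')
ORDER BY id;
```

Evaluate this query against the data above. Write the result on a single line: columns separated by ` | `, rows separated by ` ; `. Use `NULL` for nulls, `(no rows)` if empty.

5 | CS201 ; 12 | CS201 ; 25 | MA110 ; 26 | BI210 ; 29 | EN101

Inner query: students.id where major = 'Physics'.
Outer: keep enrollments rows whose student_id is not in that set.
Inner query → {5}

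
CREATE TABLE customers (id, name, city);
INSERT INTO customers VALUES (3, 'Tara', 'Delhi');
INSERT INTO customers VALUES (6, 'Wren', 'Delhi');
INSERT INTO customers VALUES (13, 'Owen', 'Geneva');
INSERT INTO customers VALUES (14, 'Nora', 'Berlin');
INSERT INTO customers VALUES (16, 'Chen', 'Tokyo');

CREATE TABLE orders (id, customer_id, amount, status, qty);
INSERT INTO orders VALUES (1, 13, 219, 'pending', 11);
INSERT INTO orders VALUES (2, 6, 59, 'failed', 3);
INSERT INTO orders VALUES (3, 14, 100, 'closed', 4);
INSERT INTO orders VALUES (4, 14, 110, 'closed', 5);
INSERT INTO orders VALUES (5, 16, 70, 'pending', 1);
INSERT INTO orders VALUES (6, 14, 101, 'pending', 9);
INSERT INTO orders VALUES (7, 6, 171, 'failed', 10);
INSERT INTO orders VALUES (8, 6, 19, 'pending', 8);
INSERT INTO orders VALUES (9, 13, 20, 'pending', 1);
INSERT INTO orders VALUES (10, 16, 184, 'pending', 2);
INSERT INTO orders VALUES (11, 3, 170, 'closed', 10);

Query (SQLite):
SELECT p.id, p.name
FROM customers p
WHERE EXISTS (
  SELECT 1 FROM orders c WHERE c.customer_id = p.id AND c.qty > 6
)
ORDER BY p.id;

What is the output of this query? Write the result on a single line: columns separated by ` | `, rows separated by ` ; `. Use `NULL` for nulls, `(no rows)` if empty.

3 | Tara ; 6 | Wren ; 13 | Owen ; 14 | Nora

For each customers row, check whether any orders with matching customer_id has qty > 6.
Keep rows where that is true.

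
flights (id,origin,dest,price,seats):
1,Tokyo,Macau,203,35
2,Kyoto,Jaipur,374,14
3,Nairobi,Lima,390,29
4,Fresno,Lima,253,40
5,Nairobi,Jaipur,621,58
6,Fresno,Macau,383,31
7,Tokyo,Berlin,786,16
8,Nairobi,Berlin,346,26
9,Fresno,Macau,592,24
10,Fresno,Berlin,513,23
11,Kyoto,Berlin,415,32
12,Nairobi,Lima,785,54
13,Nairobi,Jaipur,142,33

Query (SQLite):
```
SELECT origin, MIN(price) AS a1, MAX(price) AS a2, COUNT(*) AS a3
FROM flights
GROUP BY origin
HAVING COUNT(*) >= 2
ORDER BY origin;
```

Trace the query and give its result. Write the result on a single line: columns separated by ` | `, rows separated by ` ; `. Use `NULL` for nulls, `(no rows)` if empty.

Fresno | 253 | 592 | 4 ; Kyoto | 374 | 415 | 2 ; Nairobi | 142 | 785 | 5 ; Tokyo | 203 | 786 | 2

Group flights by origin.
Per group compute: MIN(price), MAX(price), COUNT(*).
HAVING: drop groups with fewer than 2 rows.
  Fresno: ids {4, 6, 9, 10} → MIN(price)=253, MAX(price)=592, COUNT(*)=4
  Kyoto: ids {2, 11} → MIN(price)=374, MAX(price)=415, COUNT(*)=2
  Nairobi: ids {3, 5, 8, 12, 13} → MIN(price)=142, MAX(price)=785, COUNT(*)=5
  Tokyo: ids {1, 7} → MIN(price)=203, MAX(price)=786, COUNT(*)=2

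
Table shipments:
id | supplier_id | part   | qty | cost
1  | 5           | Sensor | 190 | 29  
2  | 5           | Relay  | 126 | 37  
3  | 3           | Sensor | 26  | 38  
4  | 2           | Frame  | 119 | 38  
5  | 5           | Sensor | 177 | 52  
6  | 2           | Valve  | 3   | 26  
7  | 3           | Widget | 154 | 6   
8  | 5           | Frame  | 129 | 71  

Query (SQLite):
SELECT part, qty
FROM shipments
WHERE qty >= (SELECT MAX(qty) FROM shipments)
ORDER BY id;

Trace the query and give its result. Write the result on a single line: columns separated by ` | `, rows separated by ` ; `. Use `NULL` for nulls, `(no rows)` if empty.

Scalar subquery: MAX(qty) over all shipments rows = 190.
Keep rows where qty >= that value.

Sensor | 190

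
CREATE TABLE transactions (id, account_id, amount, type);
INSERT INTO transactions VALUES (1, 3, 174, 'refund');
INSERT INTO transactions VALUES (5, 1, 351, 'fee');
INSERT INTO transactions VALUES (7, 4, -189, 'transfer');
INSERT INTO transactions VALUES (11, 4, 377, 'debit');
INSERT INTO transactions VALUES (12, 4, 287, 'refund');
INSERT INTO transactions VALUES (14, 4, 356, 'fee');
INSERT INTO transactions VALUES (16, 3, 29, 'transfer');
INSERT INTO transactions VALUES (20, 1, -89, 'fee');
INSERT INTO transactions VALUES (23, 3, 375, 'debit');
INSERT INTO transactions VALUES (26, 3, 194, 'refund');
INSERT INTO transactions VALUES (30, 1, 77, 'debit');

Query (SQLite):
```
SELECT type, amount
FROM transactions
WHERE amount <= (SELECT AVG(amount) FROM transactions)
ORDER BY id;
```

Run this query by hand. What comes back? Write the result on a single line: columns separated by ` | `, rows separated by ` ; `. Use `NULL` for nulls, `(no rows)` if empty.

refund | 174 ; transfer | -189 ; transfer | 29 ; fee | -89 ; debit | 77

Scalar subquery: AVG(amount) over all transactions rows = 176.545455 (≈; comparison uses full precision).
Keep rows where amount <= that value.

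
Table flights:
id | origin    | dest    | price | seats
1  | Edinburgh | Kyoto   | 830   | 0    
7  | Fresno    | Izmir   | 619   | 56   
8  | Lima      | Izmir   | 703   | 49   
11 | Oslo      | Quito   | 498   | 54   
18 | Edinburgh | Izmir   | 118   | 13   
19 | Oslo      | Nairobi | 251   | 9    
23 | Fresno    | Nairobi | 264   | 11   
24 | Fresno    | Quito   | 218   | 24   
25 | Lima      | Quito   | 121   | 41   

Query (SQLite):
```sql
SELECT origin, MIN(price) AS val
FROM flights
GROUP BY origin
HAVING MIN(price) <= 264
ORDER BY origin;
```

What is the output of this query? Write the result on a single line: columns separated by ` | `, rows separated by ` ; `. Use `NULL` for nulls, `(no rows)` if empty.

Partition flights by origin; compute MIN(price) within each group.
HAVING: keep groups where MIN(price) <= 264.
  Edinburgh: ids {1, 18} → MIN(price)=118
  Fresno: ids {7, 23, 24} → MIN(price)=218
  Lima: ids {8, 25} → MIN(price)=121
  Oslo: ids {11, 19} → MIN(price)=251

Edinburgh | 118 ; Fresno | 218 ; Lima | 121 ; Oslo | 251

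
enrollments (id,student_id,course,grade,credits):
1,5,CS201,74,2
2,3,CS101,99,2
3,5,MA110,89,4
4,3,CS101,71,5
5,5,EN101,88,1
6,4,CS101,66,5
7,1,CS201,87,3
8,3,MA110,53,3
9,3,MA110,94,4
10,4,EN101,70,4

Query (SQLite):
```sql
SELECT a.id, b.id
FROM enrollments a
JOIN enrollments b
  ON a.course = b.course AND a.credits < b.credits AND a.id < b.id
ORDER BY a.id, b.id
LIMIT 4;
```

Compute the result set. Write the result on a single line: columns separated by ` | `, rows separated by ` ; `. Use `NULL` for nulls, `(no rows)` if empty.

Pairs (a,b) with same course, a.credits < b.credits, a.id < b.id.
course groups: CS101:{2,4,6} CS201:{1,7} EN101:{5,10} MA110:{3,8,9}
Ordered by (a.id, b.id); first 4.

1 | 7 ; 2 | 4 ; 2 | 6 ; 5 | 10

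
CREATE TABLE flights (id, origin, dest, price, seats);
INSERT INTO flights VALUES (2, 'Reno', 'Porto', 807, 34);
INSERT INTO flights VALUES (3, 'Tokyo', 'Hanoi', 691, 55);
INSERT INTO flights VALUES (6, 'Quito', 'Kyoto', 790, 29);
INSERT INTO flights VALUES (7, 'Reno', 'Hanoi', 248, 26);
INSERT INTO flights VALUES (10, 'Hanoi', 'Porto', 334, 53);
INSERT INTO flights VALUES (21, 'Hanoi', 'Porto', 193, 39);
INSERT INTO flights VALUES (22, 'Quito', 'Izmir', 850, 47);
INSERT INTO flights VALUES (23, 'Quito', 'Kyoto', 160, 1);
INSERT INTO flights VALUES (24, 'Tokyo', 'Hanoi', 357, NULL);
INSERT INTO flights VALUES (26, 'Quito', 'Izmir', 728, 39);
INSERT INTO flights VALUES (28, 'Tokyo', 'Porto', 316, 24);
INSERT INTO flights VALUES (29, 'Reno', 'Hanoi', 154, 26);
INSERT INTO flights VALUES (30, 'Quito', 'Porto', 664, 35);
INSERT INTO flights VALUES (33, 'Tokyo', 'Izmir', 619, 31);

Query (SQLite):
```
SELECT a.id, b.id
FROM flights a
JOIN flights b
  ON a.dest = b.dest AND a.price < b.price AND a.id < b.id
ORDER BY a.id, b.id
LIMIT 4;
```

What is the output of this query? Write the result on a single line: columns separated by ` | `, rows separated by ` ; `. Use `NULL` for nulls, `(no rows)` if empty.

7 | 24 ; 10 | 30 ; 21 | 28 ; 21 | 30

Pairs (a,b) with same dest, a.price < b.price, a.id < b.id.
dest groups: Hanoi:{3,7,24,29} Izmir:{22,26,33} Kyoto:{6,23} Porto:{2,10,21,28,30}
Ordered by (a.id, b.id); first 4.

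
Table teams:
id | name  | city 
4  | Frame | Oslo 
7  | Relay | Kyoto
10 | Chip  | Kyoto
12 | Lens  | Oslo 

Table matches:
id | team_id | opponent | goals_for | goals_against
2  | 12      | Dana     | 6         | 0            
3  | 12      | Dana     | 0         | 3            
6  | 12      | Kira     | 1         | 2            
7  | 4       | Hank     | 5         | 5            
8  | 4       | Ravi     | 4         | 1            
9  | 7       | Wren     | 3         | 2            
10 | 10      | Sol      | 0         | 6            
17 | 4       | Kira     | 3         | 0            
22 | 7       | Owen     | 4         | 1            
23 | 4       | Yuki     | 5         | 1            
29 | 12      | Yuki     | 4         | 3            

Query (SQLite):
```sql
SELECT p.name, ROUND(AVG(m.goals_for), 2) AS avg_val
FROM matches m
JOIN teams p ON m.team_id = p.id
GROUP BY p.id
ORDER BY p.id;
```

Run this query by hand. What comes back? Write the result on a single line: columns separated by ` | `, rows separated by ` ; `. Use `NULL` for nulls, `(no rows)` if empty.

Join each matches row to its teams via team_id.
Group joined rows by teams.id; compute ROUND(AVG(m.goals_for), 2) per group.
  4: ids {7, 8, 17, 23} → ROUND(AVG(m.goals_for), 2)=4.25
  7: ids {9, 22} → ROUND(AVG(m.goals_for), 2)=3.5
  10: ids {10} → ROUND(AVG(m.goals_for), 2)=0
  12: ids {2, 3, 6, 29} → ROUND(AVG(m.goals_for), 2)=2.75

Frame | 4.25 ; Relay | 3.5 ; Chip | 0 ; Lens | 2.75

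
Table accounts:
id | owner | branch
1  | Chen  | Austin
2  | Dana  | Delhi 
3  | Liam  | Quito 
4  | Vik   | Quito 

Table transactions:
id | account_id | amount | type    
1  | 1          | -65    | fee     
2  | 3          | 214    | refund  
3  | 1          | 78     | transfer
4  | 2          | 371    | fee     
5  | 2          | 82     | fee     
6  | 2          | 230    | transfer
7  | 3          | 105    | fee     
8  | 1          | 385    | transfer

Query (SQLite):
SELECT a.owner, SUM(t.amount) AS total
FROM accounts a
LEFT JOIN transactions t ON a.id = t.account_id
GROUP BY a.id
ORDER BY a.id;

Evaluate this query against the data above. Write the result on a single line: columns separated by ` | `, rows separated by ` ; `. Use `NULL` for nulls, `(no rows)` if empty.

Chen | 398 ; Dana | 683 ; Liam | 319 ; Vik | NULL

LEFT JOIN keeps every accounts row; unmatched ones get NULL for transactions columns.
Group by accounts.id and compute SUM(t.amount). SUM over an all-NULL group is NULL.
  1: ids {1, 3, 8} → SUM(t.amount)=398
  2: ids {4, 5, 6} → SUM(t.amount)=683
  3: ids {2, 7} → SUM(t.amount)=319
  4: ids {—} → SUM(t.amount)=NULL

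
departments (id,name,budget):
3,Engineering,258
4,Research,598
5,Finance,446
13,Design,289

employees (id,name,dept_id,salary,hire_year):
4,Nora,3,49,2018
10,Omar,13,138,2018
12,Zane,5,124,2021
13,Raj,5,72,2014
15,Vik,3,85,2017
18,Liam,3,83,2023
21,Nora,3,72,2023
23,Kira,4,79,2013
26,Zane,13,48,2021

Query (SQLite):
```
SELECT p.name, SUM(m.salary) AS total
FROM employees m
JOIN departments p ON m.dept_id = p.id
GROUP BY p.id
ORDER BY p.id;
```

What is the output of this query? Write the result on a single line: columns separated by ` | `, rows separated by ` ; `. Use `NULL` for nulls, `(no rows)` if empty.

Join each employees row to its departments via dept_id.
Group joined rows by departments.id; compute SUM(m.salary) per group.
  3: ids {4, 15, 18, 21} → SUM(m.salary)=289
  4: ids {23} → SUM(m.salary)=79
  5: ids {12, 13} → SUM(m.salary)=196
  13: ids {10, 26} → SUM(m.salary)=186

Engineering | 289 ; Research | 79 ; Finance | 196 ; Design | 186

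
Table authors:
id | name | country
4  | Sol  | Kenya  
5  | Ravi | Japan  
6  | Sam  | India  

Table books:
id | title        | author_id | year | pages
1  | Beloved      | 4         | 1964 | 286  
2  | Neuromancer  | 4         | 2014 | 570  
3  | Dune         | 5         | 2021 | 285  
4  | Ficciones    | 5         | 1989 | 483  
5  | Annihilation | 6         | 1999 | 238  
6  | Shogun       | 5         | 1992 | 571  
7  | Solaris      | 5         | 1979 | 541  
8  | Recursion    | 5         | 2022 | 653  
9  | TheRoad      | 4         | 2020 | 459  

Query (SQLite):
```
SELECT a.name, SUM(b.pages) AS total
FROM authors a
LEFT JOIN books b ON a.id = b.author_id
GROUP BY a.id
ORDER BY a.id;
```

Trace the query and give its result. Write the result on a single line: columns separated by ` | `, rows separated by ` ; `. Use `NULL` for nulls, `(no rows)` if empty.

Sol | 1315 ; Ravi | 2533 ; Sam | 238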